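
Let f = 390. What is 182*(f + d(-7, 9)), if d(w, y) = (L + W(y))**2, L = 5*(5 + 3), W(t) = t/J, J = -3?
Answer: 320138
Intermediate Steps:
W(t) = -t/3 (W(t) = t/(-3) = t*(-1/3) = -t/3)
L = 40 (L = 5*8 = 40)
d(w, y) = (40 - y/3)**2
182*(f + d(-7, 9)) = 182*(390 + (120 - 1*9)**2/9) = 182*(390 + (120 - 9)**2/9) = 182*(390 + (1/9)*111**2) = 182*(390 + (1/9)*12321) = 182*(390 + 1369) = 182*1759 = 320138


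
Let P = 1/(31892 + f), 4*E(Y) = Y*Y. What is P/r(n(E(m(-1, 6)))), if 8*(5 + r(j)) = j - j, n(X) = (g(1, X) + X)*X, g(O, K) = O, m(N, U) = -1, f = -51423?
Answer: 1/97655 ≈ 1.0240e-5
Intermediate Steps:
E(Y) = Y**2/4 (E(Y) = (Y*Y)/4 = Y**2/4)
n(X) = X*(1 + X) (n(X) = (1 + X)*X = X*(1 + X))
r(j) = -5 (r(j) = -5 + (j - j)/8 = -5 + (1/8)*0 = -5 + 0 = -5)
P = -1/19531 (P = 1/(31892 - 51423) = 1/(-19531) = -1/19531 ≈ -5.1201e-5)
P/r(n(E(m(-1, 6)))) = -1/19531/(-5) = -1/19531*(-1/5) = 1/97655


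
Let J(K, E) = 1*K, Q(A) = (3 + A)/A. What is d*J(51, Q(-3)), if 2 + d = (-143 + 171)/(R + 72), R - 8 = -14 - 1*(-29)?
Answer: -8262/95 ≈ -86.968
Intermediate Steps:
Q(A) = (3 + A)/A
J(K, E) = K
R = 23 (R = 8 + (-14 - 1*(-29)) = 8 + (-14 + 29) = 8 + 15 = 23)
d = -162/95 (d = -2 + (-143 + 171)/(23 + 72) = -2 + 28/95 = -162/95 ≈ -1.7053)
d*J(51, Q(-3)) = -162/95*51 = -8262/95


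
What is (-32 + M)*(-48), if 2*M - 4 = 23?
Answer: 888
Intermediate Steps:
M = 27/2 (M = 2 + (½)*23 = 2 + 23/2 = 27/2 ≈ 13.500)
(-32 + M)*(-48) = (-32 + 27/2)*(-48) = -37/2*(-48) = 888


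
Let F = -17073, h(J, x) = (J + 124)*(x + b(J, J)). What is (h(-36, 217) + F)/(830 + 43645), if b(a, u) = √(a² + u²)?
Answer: 2023/44475 + 1056*√2/14825 ≈ 0.14622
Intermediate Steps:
h(J, x) = (124 + J)*(x + √2*√(J²)) (h(J, x) = (J + 124)*(x + √(J² + J²)) = (124 + J)*(x + √(2*J²)) = (124 + J)*(x + √2*√(J²)))
(h(-36, 217) + F)/(830 + 43645) = ((124*217 - 36*217 + 124*√2*√((-36)²) - 36*√2*√((-36)²)) - 17073)/(830 + 43645) = ((26908 - 7812 + 124*√2*√1296 - 36*√2*√1296) - 17073)/44475 = ((26908 - 7812 + 124*√2*36 - 36*√2*36) - 17073)*(1/44475) = ((26908 - 7812 + 4464*√2 - 1296*√2) - 17073)*(1/44475) = ((19096 + 3168*√2) - 17073)*(1/44475) = (2023 + 3168*√2)*(1/44475) = 2023/44475 + 1056*√2/14825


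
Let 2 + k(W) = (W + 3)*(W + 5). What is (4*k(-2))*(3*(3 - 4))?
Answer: -12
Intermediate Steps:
k(W) = -2 + (3 + W)*(5 + W) (k(W) = -2 + (W + 3)*(W + 5) = -2 + (3 + W)*(5 + W))
(4*k(-2))*(3*(3 - 4)) = (4*(13 + (-2)² + 8*(-2)))*(3*(3 - 4)) = (4*(13 + 4 - 16))*(3*(-1)) = (4*1)*(-3) = 4*(-3) = -12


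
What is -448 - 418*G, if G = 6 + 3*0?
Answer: -2956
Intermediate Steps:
G = 6 (G = 6 + 0 = 6)
-448 - 418*G = -448 - 418*6 = -448 - 2508 = -2956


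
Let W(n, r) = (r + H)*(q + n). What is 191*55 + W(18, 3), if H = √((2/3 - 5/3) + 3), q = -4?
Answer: 10547 + 14*√2 ≈ 10567.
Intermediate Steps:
H = √2 (H = √((2*(⅓) - 5*⅓) + 3) = √((⅔ - 5/3) + 3) = √(-1 + 3) = √2 ≈ 1.4142)
W(n, r) = (-4 + n)*(r + √2) (W(n, r) = (r + √2)*(-4 + n) = (-4 + n)*(r + √2))
191*55 + W(18, 3) = 191*55 + (-4*3 - 4*√2 + 18*3 + 18*√2) = 10505 + (-12 - 4*√2 + 54 + 18*√2) = 10505 + (42 + 14*√2) = 10547 + 14*√2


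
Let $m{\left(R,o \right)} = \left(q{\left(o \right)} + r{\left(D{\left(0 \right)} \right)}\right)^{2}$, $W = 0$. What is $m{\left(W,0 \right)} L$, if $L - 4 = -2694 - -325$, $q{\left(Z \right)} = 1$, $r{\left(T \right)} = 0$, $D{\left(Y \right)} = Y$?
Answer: $-2365$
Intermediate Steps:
$m{\left(R,o \right)} = 1$ ($m{\left(R,o \right)} = \left(1 + 0\right)^{2} = 1^{2} = 1$)
$L = -2365$ ($L = 4 - 2369 = -2365$)
$m{\left(W,0 \right)} L = 1 \left(-2365\right) = -2365$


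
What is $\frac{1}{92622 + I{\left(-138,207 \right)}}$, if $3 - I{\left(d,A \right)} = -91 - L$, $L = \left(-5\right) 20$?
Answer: $\frac{1}{92616} \approx 1.0797 \cdot 10^{-5}$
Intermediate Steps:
$L = -100$
$I{\left(d,A \right)} = -6$ ($I{\left(d,A \right)} = 3 - \left(-91 - -100\right) = 3 - \left(-91 + 100\right) = 3 - 9 = -6$)
$\frac{1}{92622 + I{\left(-138,207 \right)}} = \frac{1}{92622 - 6} = \frac{1}{92616}$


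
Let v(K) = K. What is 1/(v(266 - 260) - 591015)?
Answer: -1/591009 ≈ -1.6920e-6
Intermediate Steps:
1/(v(266 - 260) - 591015) = 1/((266 - 260) - 591015) = 1/(6 - 591015) = 1/(-591009) = -1/591009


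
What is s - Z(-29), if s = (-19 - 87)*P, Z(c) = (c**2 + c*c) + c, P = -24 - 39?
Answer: 5025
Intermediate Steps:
P = -63
Z(c) = c + 2*c**2 (Z(c) = (c**2 + c**2) + c = 2*c**2 + c = c + 2*c**2)
s = 6678 (s = (-19 - 87)*(-63) = -106*(-63) = 6678)
s - Z(-29) = 6678 - (-29)*(1 + 2*(-29)) = 6678 - (-29)*(1 - 58) = 6678 - (-29)*(-57) = 6678 - 1*1653 = 6678 - 1653 = 5025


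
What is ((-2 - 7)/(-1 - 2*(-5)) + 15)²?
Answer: 196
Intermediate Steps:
((-2 - 7)/(-1 - 2*(-5)) + 15)² = (-9/(-1 + 10) + 15)² = (-9/9 + 15)² = (-9*⅑ + 15)² = (-1 + 15)² = 14² = 196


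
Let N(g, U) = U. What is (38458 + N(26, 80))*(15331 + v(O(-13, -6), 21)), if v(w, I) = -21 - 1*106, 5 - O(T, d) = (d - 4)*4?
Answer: 585931752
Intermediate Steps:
O(T, d) = 21 - 4*d (O(T, d) = 5 - (d - 4)*4 = 5 - (-4 + d)*4 = 5 - (-16 + 4*d) = 5 + (16 - 4*d) = 21 - 4*d)
v(w, I) = -127 (v(w, I) = -21 - 106 = -127)
(38458 + N(26, 80))*(15331 + v(O(-13, -6), 21)) = (38458 + 80)*(15331 - 127) = 38538*15204 = 585931752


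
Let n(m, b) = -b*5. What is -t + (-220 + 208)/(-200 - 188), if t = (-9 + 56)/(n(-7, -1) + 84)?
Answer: -4292/8633 ≈ -0.49716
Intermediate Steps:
n(m, b) = -5*b
t = 47/89 (t = (-9 + 56)/(-5*(-1) + 84) = 47/(5 + 84) = 47/89 ≈ 0.52809)
-t + (-220 + 208)/(-200 - 188) = -1*47/89 + (-220 + 208)/(-200 - 188) = -47/89 - 12/(-388) = -47/89 - 12*(-1/388) = -47/89 + 3/97 = -4292/8633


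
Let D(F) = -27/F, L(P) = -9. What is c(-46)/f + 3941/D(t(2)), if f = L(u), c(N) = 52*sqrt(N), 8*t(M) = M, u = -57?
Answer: -3941/108 - 52*I*sqrt(46)/9 ≈ -36.491 - 39.187*I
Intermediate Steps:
t(M) = M/8
f = -9
c(-46)/f + 3941/D(t(2)) = (52*sqrt(-46))/(-9) + 3941/((-27/((1/8)*2))) = (52*(I*sqrt(46)))*(-1/9) + 3941/((-27/1/4)) = (52*I*sqrt(46))*(-1/9) + 3941/((-27*4)) = -52*I*sqrt(46)/9 + 3941/(-108) = -52*I*sqrt(46)/9 + 3941*(-1/108) = -52*I*sqrt(46)/9 - 3941/108 = -3941/108 - 52*I*sqrt(46)/9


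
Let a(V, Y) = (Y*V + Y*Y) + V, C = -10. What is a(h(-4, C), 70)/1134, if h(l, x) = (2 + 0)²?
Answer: 32/7 ≈ 4.5714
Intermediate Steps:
h(l, x) = 4 (h(l, x) = 2² = 4)
a(V, Y) = V + Y² + V*Y (a(V, Y) = (V*Y + Y²) + V = (Y² + V*Y) + V = V + Y² + V*Y)
a(h(-4, C), 70)/1134 = (4 + 70² + 4*70)/1134 = (4 + 4900 + 280)*(1/1134) = 5184*(1/1134) = 32/7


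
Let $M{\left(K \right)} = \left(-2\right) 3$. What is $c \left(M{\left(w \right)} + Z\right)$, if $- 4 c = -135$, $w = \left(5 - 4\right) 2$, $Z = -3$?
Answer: $- \frac{1215}{4} \approx -303.75$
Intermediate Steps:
$w = 2$ ($w = 1 \cdot 2 = 2$)
$M{\left(K \right)} = -6$
$c = \frac{135}{4}$ ($c = \left(- \frac{1}{4}\right) \left(-135\right) = \frac{135}{4} \approx 33.75$)
$c \left(M{\left(w \right)} + Z\right) = \frac{135 \left(-6 - 3\right)}{4} = \frac{135}{4} \left(-9\right) = - \frac{1215}{4}$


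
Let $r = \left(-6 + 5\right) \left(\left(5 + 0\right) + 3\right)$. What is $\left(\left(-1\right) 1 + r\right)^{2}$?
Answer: $81$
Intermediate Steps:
$r = -8$ ($r = - (5 + 3) = \left(-1\right) 8 = -8$)
$\left(\left(-1\right) 1 + r\right)^{2} = \left(\left(-1\right) 1 - 8\right)^{2} = \left(-1 - 8\right)^{2} = \left(-9\right)^{2} = 81$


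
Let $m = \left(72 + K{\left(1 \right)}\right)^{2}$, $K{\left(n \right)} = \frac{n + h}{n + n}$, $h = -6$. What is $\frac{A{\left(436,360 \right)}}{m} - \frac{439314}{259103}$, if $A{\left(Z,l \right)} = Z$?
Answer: $- \frac{8036110162}{5006129063} \approx -1.6053$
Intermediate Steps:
$K{\left(n \right)} = \frac{-6 + n}{2 n}$ ($K{\left(n \right)} = \frac{n - 6}{n + n} = \frac{-6 + n}{2 n}$)
$m = \frac{19321}{4}$ ($m = \left(72 + \frac{-6 + 1}{2 \cdot 1}\right)^{2} = \left(72 + \frac{1}{2} \cdot 1 \left(-5\right)\right)^{2} = \left(72 - \frac{5}{2}\right)^{2} = \left(\frac{139}{2}\right)^{2} = \frac{19321}{4} \approx 4830.3$)
$\frac{A{\left(436,360 \right)}}{m} - \frac{439314}{259103} = \frac{436}{\frac{19321}{4}} - \frac{439314}{259103} = 436 \cdot \frac{4}{19321} - \frac{439314}{259103} = \frac{1744}{19321} - \frac{439314}{259103} = - \frac{8036110162}{5006129063}$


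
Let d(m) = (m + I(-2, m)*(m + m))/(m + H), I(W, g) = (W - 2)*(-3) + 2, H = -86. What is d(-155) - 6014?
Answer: -1444879/241 ≈ -5995.4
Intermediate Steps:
I(W, g) = 8 - 3*W (I(W, g) = (-2 + W)*(-3) + 2 = (6 - 3*W) + 2 = 8 - 3*W)
d(m) = 29*m/(-86 + m) (d(m) = (m + (8 - 3*(-2))*(m + m))/(m - 86) = (m + (8 + 6)*(2*m))/(-86 + m) = (m + 14*(2*m))/(-86 + m) = (m + 28*m)/(-86 + m) = (29*m)/(-86 + m) = 29*m/(-86 + m))
d(-155) - 6014 = 29*(-155)/(-86 - 155) - 6014 = 29*(-155)/(-241) - 6014 = 29*(-155)*(-1/241) - 6014 = 4495/241 - 6014 = -1444879/241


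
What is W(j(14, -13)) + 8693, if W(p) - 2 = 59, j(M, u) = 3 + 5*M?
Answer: 8754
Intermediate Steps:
W(p) = 61 (W(p) = 2 + 59 = 61)
W(j(14, -13)) + 8693 = 61 + 8693 = 8754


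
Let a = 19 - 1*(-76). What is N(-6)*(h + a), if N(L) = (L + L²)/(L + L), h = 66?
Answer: -805/2 ≈ -402.50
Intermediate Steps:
N(L) = (L + L²)/(2*L) (N(L) = (L + L²)/((2*L)) = (L + L²)*(1/(2*L)) = (L + L²)/(2*L))
a = 95 (a = 19 + 76 = 95)
N(-6)*(h + a) = (½ + (½)*(-6))*(66 + 95) = (½ - 3)*161 = -5/2*161 = -805/2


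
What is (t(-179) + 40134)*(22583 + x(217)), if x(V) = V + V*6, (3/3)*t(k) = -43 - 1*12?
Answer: 965984058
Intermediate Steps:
t(k) = -55 (t(k) = -43 - 1*12 = -43 - 12 = -55)
x(V) = 7*V (x(V) = V + 6*V = 7*V)
(t(-179) + 40134)*(22583 + x(217)) = (-55 + 40134)*(22583 + 7*217) = 40079*(22583 + 1519) = 40079*24102 = 965984058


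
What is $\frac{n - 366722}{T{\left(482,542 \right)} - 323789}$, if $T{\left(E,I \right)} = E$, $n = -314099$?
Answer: $\frac{680821}{323307} \approx 2.1058$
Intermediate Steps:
$\frac{n - 366722}{T{\left(482,542 \right)} - 323789} = \frac{-314099 - 366722}{482 - 323789} = - \frac{680821}{-323307} = \left(-680821\right) \left(- \frac{1}{323307}\right) = \frac{680821}{323307}$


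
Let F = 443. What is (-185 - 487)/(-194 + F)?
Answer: -224/83 ≈ -2.6988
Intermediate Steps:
(-185 - 487)/(-194 + F) = (-185 - 487)/(-194 + 443) = -672/249 = -672*1/249 = -224/83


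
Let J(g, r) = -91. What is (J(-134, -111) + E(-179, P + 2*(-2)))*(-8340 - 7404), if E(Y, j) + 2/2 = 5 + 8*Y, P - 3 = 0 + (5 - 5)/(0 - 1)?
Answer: 23915136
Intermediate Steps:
P = 3 (P = 3 + (0 + (5 - 5)/(0 - 1)) = 3 + (0 + 0/(-1)) = 3 + (0 + 0*(-1)) = 3 + (0 + 0) = 3 + 0 = 3)
E(Y, j) = 4 + 8*Y (E(Y, j) = -1 + (5 + 8*Y) = 4 + 8*Y)
(J(-134, -111) + E(-179, P + 2*(-2)))*(-8340 - 7404) = (-91 + (4 + 8*(-179)))*(-8340 - 7404) = (-91 + (4 - 1432))*(-15744) = (-91 - 1428)*(-15744) = -1519*(-15744) = 23915136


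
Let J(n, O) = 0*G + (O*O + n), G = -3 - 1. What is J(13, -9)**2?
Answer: 8836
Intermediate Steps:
G = -4
J(n, O) = n + O**2 (J(n, O) = 0*(-4) + (O*O + n) = 0 + (O**2 + n) = 0 + (n + O**2) = n + O**2)
J(13, -9)**2 = (13 + (-9)**2)**2 = (13 + 81)**2 = 94**2 = 8836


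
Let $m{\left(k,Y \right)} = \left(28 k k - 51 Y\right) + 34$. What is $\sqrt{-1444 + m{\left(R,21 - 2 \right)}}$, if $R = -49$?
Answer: $\sqrt{64849} \approx 254.65$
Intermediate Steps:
$m{\left(k,Y \right)} = 34 - 51 Y + 28 k^{2}$ ($m{\left(k,Y \right)} = \left(28 k^{2} - 51 Y\right) + 34 = \left(- 51 Y + 28 k^{2}\right) + 34 = 34 - 51 Y + 28 k^{2}$)
$\sqrt{-1444 + m{\left(R,21 - 2 \right)}} = \sqrt{-1444 + \left(34 - 51 \left(21 - 2\right) + 28 \left(-49\right)^{2}\right)} = \sqrt{-1444 + \left(34 - 969 + 28 \cdot 2401\right)} = \sqrt{-1444 + \left(34 - 969 + 67228\right)} = \sqrt{-1444 + 66293} = \sqrt{64849}$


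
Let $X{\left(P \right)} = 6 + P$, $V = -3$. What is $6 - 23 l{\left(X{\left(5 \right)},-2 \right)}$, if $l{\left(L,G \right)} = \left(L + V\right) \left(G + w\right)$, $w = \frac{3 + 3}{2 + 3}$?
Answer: $\frac{766}{5} \approx 153.2$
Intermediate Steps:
$w = \frac{6}{5} \approx 1.2$
$l{\left(L,G \right)} = \left(-3 + L\right) \left(\frac{6}{5} + G\right)$ ($l{\left(L,G \right)} = \left(L - 3\right) \left(G + \frac{6}{5}\right) = \left(-3 + L\right) \left(\frac{6}{5} + G\right)$)
$6 - 23 l{\left(X{\left(5 \right)},-2 \right)} = 6 - 23 \left(- \frac{18}{5} - -6 + \frac{6 \left(6 + 5\right)}{5} - 2 \left(6 + 5\right)\right) = 6 - 23 \left(- \frac{18}{5} + 6 + \frac{6}{5} \cdot 11 - 22\right) = 6 - 23 \left(- \frac{18}{5} + 6 + \frac{66}{5} - 22\right) = 6 - - \frac{736}{5} = 6 + \frac{736}{5} = \frac{766}{5}$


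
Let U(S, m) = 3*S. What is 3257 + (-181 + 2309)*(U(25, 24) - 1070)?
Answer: -2114103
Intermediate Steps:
3257 + (-181 + 2309)*(U(25, 24) - 1070) = 3257 + (-181 + 2309)*(3*25 - 1070) = 3257 + 2128*(75 - 1070) = 3257 + 2128*(-995) = 3257 - 2117360 = -2114103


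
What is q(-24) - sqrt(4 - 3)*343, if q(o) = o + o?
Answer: -391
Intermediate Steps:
q(o) = 2*o
q(-24) - sqrt(4 - 3)*343 = 2*(-24) - sqrt(4 - 3)*343 = -48 - sqrt(1)*343 = -48 - 343 = -391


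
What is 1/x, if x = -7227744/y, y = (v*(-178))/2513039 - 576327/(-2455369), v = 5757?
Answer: 355932444507/14866115546483903968 ≈ 2.3943e-8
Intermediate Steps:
y = -1067797333521/6170438056391 (y = (5757*(-178))/2513039 - 576327/(-2455369) = -1024746*1/2513039 - 576327*(-1/2455369) = -1024746/2513039 + 576327/2455369 = -1067797333521/6170438056391 ≈ -0.17305)
x = 14866115546483903968/355932444507 (x = -7227744/(-1067797333521/6170438056391) = -7227744*(-6170438056391/1067797333521) = 14866115546483903968/355932444507 ≈ 4.1767e+7)
1/x = 1/(14866115546483903968/355932444507) = 355932444507/14866115546483903968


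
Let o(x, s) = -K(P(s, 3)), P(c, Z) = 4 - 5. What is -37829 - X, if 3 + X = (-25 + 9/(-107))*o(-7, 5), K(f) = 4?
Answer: -4058118/107 ≈ -37926.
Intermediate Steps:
P(c, Z) = -1
o(x, s) = -4 (o(x, s) = -1*4 = -4)
X = 10415/107 (X = -3 + (-25 + 9/(-107))*(-4) = -3 + (-25 + 9*(-1/107))*(-4) = -3 + (-25 - 9/107)*(-4) = -3 - 2684/107*(-4) = -3 + 10736/107 = 10415/107 ≈ 97.336)
-37829 - X = -37829 - 1*10415/107 = -37829 - 10415/107 = -4058118/107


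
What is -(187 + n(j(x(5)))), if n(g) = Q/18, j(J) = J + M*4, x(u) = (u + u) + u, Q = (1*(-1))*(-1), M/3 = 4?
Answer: -3367/18 ≈ -187.06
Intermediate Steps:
M = 12 (M = 3*4 = 12)
Q = 1 (Q = -1*(-1) = 1)
x(u) = 3*u (x(u) = 2*u + u = 3*u)
j(J) = 48 + J (j(J) = J + 12*4 = J + 48 = 48 + J)
n(g) = 1/18
-(187 + n(j(x(5)))) = -(187 + 1/18) = -1*3367/18 = -3367/18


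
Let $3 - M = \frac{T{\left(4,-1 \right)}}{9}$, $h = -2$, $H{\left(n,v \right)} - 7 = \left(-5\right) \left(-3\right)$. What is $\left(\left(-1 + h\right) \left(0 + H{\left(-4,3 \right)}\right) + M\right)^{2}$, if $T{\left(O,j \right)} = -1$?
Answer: $\frac{320356}{81} \approx 3955.0$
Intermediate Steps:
$H{\left(n,v \right)} = 22$ ($H{\left(n,v \right)} = 7 - -15 = 7 + 15 = 22$)
$M = \frac{28}{9}$ ($M = 3 - - \frac{1}{9} = 3 + \frac{1}{9} = \frac{28}{9} \approx 3.1111$)
$\left(\left(-1 + h\right) \left(0 + H{\left(-4,3 \right)}\right) + M\right)^{2} = \left(\left(-1 - 2\right) \left(0 + 22\right) + \frac{28}{9}\right)^{2} = \left(\left(-3\right) 22 + \frac{28}{9}\right)^{2} = \left(-66 + \frac{28}{9}\right)^{2} = \left(- \frac{566}{9}\right)^{2} = \frac{320356}{81}$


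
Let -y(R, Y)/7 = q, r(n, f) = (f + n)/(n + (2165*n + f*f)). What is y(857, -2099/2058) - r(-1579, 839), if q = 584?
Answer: -11103797724/2716193 ≈ -4088.0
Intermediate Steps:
r(n, f) = (f + n)/(f**2 + 2166*n) (r(n, f) = (f + n)/(n + (2165*n + f**2)) = (f + n)/(n + (f**2 + 2165*n)) = (f + n)/(f**2 + 2166*n))
y(R, Y) = -4088 (y(R, Y) = -7*584 = -4088)
y(857, -2099/2058) - r(-1579, 839) = -4088 - (839 - 1579)/(839**2 + 2166*(-1579)) = -4088 - (-740)/(703921 - 3420114) = -4088 - (-740)/(-2716193) = -4088 - (-1)*(-740)/2716193 = -4088 - 1*740/2716193 = -4088 - 740/2716193 = -11103797724/2716193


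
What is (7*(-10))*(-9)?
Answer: 630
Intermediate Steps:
(7*(-10))*(-9) = -70*(-9) = 630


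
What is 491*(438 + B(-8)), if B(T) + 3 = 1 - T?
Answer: 218004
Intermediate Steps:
B(T) = -2 - T (B(T) = -3 + (1 - T) = -2 - T)
491*(438 + B(-8)) = 491*(438 + (-2 - 1*(-8))) = 491*(438 + (-2 + 8)) = 491*(438 + 6) = 491*444 = 218004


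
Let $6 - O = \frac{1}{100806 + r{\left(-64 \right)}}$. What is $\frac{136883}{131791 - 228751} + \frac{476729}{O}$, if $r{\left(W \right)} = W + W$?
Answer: $\frac{244927438316861}{3082649280} \approx 79454.0$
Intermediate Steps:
$r{\left(W \right)} = 2 W$
$O = \frac{604067}{100678}$ ($O = 6 - \frac{1}{100806 + 2 \left(-64\right)} = 6 - \frac{1}{100806 - 128} = 6 - \frac{1}{100678} = \frac{604067}{100678} \approx 6.0$)
$\frac{136883}{131791 - 228751} + \frac{476729}{O} = \frac{136883}{131791 - 228751} + \frac{476729}{\frac{604067}{100678}} = \frac{136883}{-96960} + 476729 \cdot \frac{100678}{604067} = 136883 \left(- \frac{1}{96960}\right) + \frac{2526111698}{31793} = - \frac{136883}{96960} + \frac{2526111698}{31793} = \frac{244927438316861}{3082649280}$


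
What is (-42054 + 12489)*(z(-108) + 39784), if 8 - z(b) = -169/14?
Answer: -16475303205/14 ≈ -1.1768e+9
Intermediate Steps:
z(b) = 281/14 (z(b) = 8 - (-169)/14 = 8 - 1*(-169/14) = 8 + 169/14 = 281/14)
(-42054 + 12489)*(z(-108) + 39784) = (-42054 + 12489)*(281/14 + 39784) = -29565*557257/14 = -16475303205/14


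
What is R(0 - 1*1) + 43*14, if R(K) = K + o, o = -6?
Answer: 595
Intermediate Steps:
R(K) = -6 + K (R(K) = K - 6 = -6 + K)
R(0 - 1*1) + 43*14 = (-6 + (0 - 1*1)) + 43*14 = (-6 + (0 - 1)) + 602 = (-6 - 1) + 602 = -7 + 602 = 595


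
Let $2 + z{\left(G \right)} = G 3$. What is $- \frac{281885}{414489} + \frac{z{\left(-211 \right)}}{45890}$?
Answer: $- \frac{2639780633}{3804180042} \approx -0.69392$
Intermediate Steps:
$z{\left(G \right)} = -2 + 3 G$ ($z{\left(G \right)} = -2 + G 3 = -2 + 3 G$)
$- \frac{281885}{414489} + \frac{z{\left(-211 \right)}}{45890} = - \frac{281885}{414489} + \frac{-2 + 3 \left(-211\right)}{45890} = \left(-281885\right) \frac{1}{414489} + \left(-2 - 633\right) \frac{1}{45890} = - \frac{281885}{414489} - \frac{127}{9178} = - \frac{2639780633}{3804180042}$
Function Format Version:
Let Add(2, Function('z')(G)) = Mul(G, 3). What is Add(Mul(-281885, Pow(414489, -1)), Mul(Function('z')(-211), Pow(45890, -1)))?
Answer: Rational(-2639780633, 3804180042) ≈ -0.69392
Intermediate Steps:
Function('z')(G) = Add(-2, Mul(3, G)) (Function('z')(G) = Add(-2, Mul(G, 3)) = Add(-2, Mul(3, G)))
Add(Mul(-281885, Pow(414489, -1)), Mul(Function('z')(-211), Pow(45890, -1))) = Add(Mul(-281885, Pow(414489, -1)), Mul(Add(-2, Mul(3, -211)), Pow(45890, -1))) = Add(Mul(-281885, Rational(1, 414489)), Mul(Add(-2, -633), Rational(1, 45890))) = Add(Rational(-281885, 414489), Mul(-635, Rational(1, 45890))) = Add(Rational(-281885, 414489), Rational(-127, 9178)) = Rational(-2639780633, 3804180042)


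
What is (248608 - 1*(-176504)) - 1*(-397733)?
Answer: 822845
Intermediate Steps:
(248608 - 1*(-176504)) - 1*(-397733) = (248608 + 176504) + 397733 = 425112 + 397733 = 822845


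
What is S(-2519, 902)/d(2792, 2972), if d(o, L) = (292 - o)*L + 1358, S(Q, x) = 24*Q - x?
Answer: 30679/3714321 ≈ 0.0082597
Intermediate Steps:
S(Q, x) = -x + 24*Q
d(o, L) = 1358 + L*(292 - o) (d(o, L) = L*(292 - o) + 1358 = 1358 + L*(292 - o))
S(-2519, 902)/d(2792, 2972) = (-1*902 + 24*(-2519))/(1358 + 292*2972 - 1*2972*2792) = (-902 - 60456)/(1358 + 867824 - 8297824) = -61358/(-7428642) = -61358*(-1/7428642) = 30679/3714321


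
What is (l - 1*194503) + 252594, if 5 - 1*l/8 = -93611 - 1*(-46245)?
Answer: 437059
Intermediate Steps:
l = 378968 (l = 40 - 8*(-93611 - 1*(-46245)) = 40 - 8*(-93611 + 46245) = 40 - 8*(-47366) = 40 + 378928 = 378968)
(l - 1*194503) + 252594 = (378968 - 1*194503) + 252594 = (378968 - 194503) + 252594 = 184465 + 252594 = 437059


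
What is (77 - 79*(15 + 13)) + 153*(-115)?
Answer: -19730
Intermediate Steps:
(77 - 79*(15 + 13)) + 153*(-115) = (77 - 79*28) - 17595 = (77 - 2212) - 17595 = -2135 - 17595 = -19730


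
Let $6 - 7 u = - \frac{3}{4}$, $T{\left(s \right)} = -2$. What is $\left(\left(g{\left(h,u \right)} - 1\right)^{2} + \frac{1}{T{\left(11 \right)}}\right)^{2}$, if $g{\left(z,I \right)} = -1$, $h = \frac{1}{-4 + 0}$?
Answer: $\frac{49}{4} \approx 12.25$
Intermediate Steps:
$h = - \frac{1}{4}$ ($h = \frac{1}{-4} = - \frac{1}{4} \approx -0.25$)
$u = \frac{27}{28}$ ($u = \frac{6}{7} - \frac{\left(-3\right) \frac{1}{4}}{7} = \frac{6}{7} - - \frac{3}{28} = \frac{6}{7} + \frac{3}{28} = \frac{27}{28} \approx 0.96429$)
$\left(\left(g{\left(h,u \right)} - 1\right)^{2} + \frac{1}{T{\left(11 \right)}}\right)^{2} = \left(\left(-1 - 1\right)^{2} + \frac{1}{-2}\right)^{2} = \left(\left(-2\right)^{2} - \frac{1}{2}\right)^{2} = \left(4 - \frac{1}{2}\right)^{2} = \left(\frac{7}{2}\right)^{2} = \frac{49}{4}$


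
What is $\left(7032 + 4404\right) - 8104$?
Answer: $3332$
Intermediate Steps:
$\left(7032 + 4404\right) - 8104 = 11436 - 8104 = 3332$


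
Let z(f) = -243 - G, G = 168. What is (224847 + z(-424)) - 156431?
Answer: 68005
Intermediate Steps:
z(f) = -411 (z(f) = -243 - 1*168 = -243 - 168 = -411)
(224847 + z(-424)) - 156431 = (224847 - 411) - 156431 = 224436 - 156431 = 68005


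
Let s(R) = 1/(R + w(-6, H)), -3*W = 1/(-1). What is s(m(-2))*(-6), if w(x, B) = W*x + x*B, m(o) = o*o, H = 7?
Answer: 3/20 ≈ 0.15000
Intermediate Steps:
W = ⅓ (W = -⅓/(-1) = -⅓*(-1) = ⅓ ≈ 0.33333)
m(o) = o²
w(x, B) = x/3 + B*x (w(x, B) = x/3 + x*B = x/3 + B*x)
s(R) = 1/(-44 + R) (s(R) = 1/(R - 6*(⅓ + 7)) = 1/(R - 6*22/3) = 1/(R - 44) = 1/(-44 + R))
s(m(-2))*(-6) = -6/(-44 + (-2)²) = -6/(-44 + 4) = -6/(-40) = -1/40*(-6) = 3/20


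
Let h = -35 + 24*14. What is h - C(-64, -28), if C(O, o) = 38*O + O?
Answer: 2797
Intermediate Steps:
C(O, o) = 39*O
h = 301 (h = -35 + 336 = 301)
h - C(-64, -28) = 301 - 39*(-64) = 301 - 1*(-2496) = 301 + 2496 = 2797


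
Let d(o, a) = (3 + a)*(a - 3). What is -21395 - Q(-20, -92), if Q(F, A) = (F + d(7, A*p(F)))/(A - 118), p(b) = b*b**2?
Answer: 77384501003/30 ≈ 2.5795e+9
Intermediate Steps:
p(b) = b**3
d(o, a) = (-3 + a)*(3 + a) (d(o, a) = (3 + a)*(-3 + a) = (-3 + a)*(3 + a))
Q(F, A) = (-9 + F + A**2*F**6)/(-118 + A) (Q(F, A) = (F + (-9 + (A*F**3)**2))/(A - 118) = (F + (-9 + A**2*F**6))/(-118 + A) = (-9 + F + A**2*F**6)/(-118 + A))
-21395 - Q(-20, -92) = -21395 - (-9 - 20 + (-92)**2*(-20)**6)/(-118 - 92) = -21395 - (-9 - 20 + 8464*64000000)/(-210) = -21395 - (-1)*(-9 - 20 + 541696000000)/210 = -21395 - (-1)*541695999971/210 = -21395 - 1*(-77385142853/30) = -21395 + 77385142853/30 = 77384501003/30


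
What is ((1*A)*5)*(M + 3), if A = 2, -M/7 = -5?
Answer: 380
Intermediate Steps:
M = 35 (M = -7*(-5) = 35)
((1*A)*5)*(M + 3) = ((1*2)*5)*(35 + 3) = (2*5)*38 = 10*38 = 380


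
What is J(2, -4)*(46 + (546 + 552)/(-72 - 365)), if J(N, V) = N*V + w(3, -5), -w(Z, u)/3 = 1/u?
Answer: -703148/2185 ≈ -321.81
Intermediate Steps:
w(Z, u) = -3/u
J(N, V) = 3/5 + N*V (J(N, V) = N*V - 3/(-5) = N*V - 3*(-1/5) = N*V + 3/5 = 3/5 + N*V)
J(2, -4)*(46 + (546 + 552)/(-72 - 365)) = (3/5 + 2*(-4))*(46 + (546 + 552)/(-72 - 365)) = (3/5 - 8)*(46 + 1098/(-437)) = -37*(46 + 1098*(-1/437))/5 = -37*(46 - 1098/437)/5 = -37/5*19004/437 = -703148/2185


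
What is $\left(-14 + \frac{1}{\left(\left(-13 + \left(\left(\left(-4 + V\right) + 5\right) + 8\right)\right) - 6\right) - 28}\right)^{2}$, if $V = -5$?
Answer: $\frac{363609}{1849} \approx 196.65$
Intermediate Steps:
$\left(-14 + \frac{1}{\left(\left(-13 + \left(\left(\left(-4 + V\right) + 5\right) + 8\right)\right) - 6\right) - 28}\right)^{2} = \left(-14 + \frac{1}{\left(\left(-13 + \left(\left(\left(-4 - 5\right) + 5\right) + 8\right)\right) - 6\right) - 28}\right)^{2} = \left(-14 + \frac{1}{\left(\left(-13 + \left(\left(-9 + 5\right) + 8\right)\right) - 6\right) - 28}\right)^{2} = \left(-14 + \frac{1}{\left(\left(-13 + \left(-4 + 8\right)\right) - 6\right) - 28}\right)^{2} = \left(-14 + \frac{1}{\left(\left(-13 + 4\right) - 6\right) - 28}\right)^{2} = \left(-14 + \frac{1}{\left(-9 - 6\right) - 28}\right)^{2} = \left(-14 + \frac{1}{-15 - 28}\right)^{2} = \left(-14 + \frac{1}{-43}\right)^{2} = \left(-14 - \frac{1}{43}\right)^{2} = \left(- \frac{603}{43}\right)^{2} = \frac{363609}{1849}$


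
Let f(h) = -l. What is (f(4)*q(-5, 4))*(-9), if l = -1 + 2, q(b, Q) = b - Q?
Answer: -81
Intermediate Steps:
l = 1
f(h) = -1 (f(h) = -1*1 = -1)
(f(4)*q(-5, 4))*(-9) = -(-5 - 1*4)*(-9) = -(-5 - 4)*(-9) = -1*(-9)*(-9) = 9*(-9) = -81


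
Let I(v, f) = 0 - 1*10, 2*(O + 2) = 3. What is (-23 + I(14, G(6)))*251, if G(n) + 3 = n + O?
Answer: -8283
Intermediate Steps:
O = -½ (O = -2 + (½)*3 = -2 + 3/2 = -½ ≈ -0.50000)
G(n) = -7/2 + n (G(n) = -3 + (n - ½) = -3 + (-½ + n) = -7/2 + n)
I(v, f) = -10 (I(v, f) = 0 - 10 = -10)
(-23 + I(14, G(6)))*251 = (-23 - 10)*251 = -33*251 = -8283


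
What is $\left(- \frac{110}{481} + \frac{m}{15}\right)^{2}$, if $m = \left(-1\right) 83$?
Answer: $\frac{1728314329}{52056225} \approx 33.201$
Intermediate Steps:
$m = -83$
$\left(- \frac{110}{481} + \frac{m}{15}\right)^{2} = \left(- \frac{110}{481} - \frac{83}{15}\right)^{2} = \left(- \frac{41573}{7215}\right)^{2} = \frac{1728314329}{52056225}$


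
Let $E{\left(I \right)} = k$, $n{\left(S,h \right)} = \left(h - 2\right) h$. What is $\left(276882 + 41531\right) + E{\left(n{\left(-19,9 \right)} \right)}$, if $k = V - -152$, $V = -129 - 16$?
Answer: $318420$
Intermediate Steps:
$n{\left(S,h \right)} = h \left(-2 + h\right)$ ($n{\left(S,h \right)} = \left(-2 + h\right) h = h \left(-2 + h\right)$)
$V = -145$
$k = 7$ ($k = -145 - -152 = -145 + 152 = 7$)
$E{\left(I \right)} = 7$
$\left(276882 + 41531\right) + E{\left(n{\left(-19,9 \right)} \right)} = \left(276882 + 41531\right) + 7 = 318413 + 7 = 318420$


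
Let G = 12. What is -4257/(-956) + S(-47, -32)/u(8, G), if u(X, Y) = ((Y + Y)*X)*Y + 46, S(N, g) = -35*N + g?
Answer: 5772989/1123300 ≈ 5.1393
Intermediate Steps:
S(N, g) = g - 35*N
u(X, Y) = 46 + 2*X*Y² (u(X, Y) = ((2*Y)*X)*Y + 46 = (2*X*Y)*Y + 46 = 2*X*Y² + 46 = 46 + 2*X*Y²)
-4257/(-956) + S(-47, -32)/u(8, G) = -4257/(-956) + (-32 - 35*(-47))/(46 + 2*8*12²) = -4257*(-1/956) + (-32 + 1645)/(46 + 2*8*144) = 4257/956 + 1613/(46 + 2304) = 4257/956 + 1613/2350 = 5772989/1123300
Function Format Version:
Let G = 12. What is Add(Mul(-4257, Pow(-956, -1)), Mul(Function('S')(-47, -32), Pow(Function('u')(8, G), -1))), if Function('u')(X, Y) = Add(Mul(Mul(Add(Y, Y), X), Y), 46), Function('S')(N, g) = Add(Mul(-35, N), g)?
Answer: Rational(5772989, 1123300) ≈ 5.1393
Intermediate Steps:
Function('S')(N, g) = Add(g, Mul(-35, N))
Function('u')(X, Y) = Add(46, Mul(2, X, Pow(Y, 2))) (Function('u')(X, Y) = Add(Mul(Mul(Mul(2, Y), X), Y), 46) = Add(Mul(Mul(2, X, Y), Y), 46) = Add(Mul(2, X, Pow(Y, 2)), 46) = Add(46, Mul(2, X, Pow(Y, 2))))
Add(Mul(-4257, Pow(-956, -1)), Mul(Function('S')(-47, -32), Pow(Function('u')(8, G), -1))) = Add(Mul(-4257, Pow(-956, -1)), Mul(Add(-32, Mul(-35, -47)), Pow(Add(46, Mul(2, 8, Pow(12, 2))), -1))) = Add(Mul(-4257, Rational(-1, 956)), Mul(Add(-32, 1645), Pow(Add(46, Mul(2, 8, 144)), -1))) = Add(Rational(4257, 956), Mul(1613, Pow(Add(46, 2304), -1))) = Add(Rational(4257, 956), Mul(1613, Pow(2350, -1))) = Add(Rational(4257, 956), Mul(1613, Rational(1, 2350))) = Add(Rational(4257, 956), Rational(1613, 2350)) = Rational(5772989, 1123300)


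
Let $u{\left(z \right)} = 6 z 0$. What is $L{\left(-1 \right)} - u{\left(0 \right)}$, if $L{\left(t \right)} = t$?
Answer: $-1$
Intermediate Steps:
$u{\left(z \right)} = 0$
$L{\left(-1 \right)} - u{\left(0 \right)} = -1 - 0 = -1 + 0 = -1$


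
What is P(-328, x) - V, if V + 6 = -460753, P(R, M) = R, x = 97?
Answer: 460431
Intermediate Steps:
V = -460759 (V = -6 - 460753 = -460759)
P(-328, x) - V = -328 - 1*(-460759) = -328 + 460759 = 460431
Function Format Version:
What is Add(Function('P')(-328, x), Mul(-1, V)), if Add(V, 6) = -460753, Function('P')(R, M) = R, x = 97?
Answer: 460431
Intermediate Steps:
V = -460759 (V = Add(-6, -460753) = -460759)
Add(Function('P')(-328, x), Mul(-1, V)) = Add(-328, Mul(-1, -460759)) = Add(-328, 460759) = 460431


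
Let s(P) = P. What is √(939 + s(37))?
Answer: 4*√61 ≈ 31.241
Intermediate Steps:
√(939 + s(37)) = √(939 + 37) = √976 = 4*√61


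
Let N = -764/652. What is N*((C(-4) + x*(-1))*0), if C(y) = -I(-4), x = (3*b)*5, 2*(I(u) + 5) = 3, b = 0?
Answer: 0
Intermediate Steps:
I(u) = -7/2 (I(u) = -5 + (1/2)*3 = -5 + 3/2 = -7/2)
x = 0 (x = (3*0)*5 = 0*5 = 0)
C(y) = 7/2 (C(y) = -1*(-7/2) = 7/2)
N = -191/163 (N = -764*1/652 = -191/163 ≈ -1.1718)
N*((C(-4) + x*(-1))*0) = -191*(7/2 + 0*(-1))*0/163 = -191*(7/2 + 0)*0/163 = -1337*0/326 = -191/163*0 = 0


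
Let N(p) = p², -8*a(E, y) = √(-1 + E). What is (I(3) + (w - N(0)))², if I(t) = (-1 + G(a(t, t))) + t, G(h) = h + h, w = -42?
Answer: 12801/8 + 20*√2 ≈ 1628.4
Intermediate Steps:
a(E, y) = -√(-1 + E)/8
G(h) = 2*h
I(t) = -1 + t - √(-1 + t)/4 (I(t) = (-1 + 2*(-√(-1 + t)/8)) + t = (-1 - √(-1 + t)/4) + t = -1 + t - √(-1 + t)/4)
(I(3) + (w - N(0)))² = ((-1 + 3 - √(-1 + 3)/4) + (-42 - 1*0²))² = ((-1 + 3 - √2/4) + (-42 - 1*0))² = ((2 - √2/4) + (-42 + 0))² = ((2 - √2/4) - 42)² = (-40 - √2/4)²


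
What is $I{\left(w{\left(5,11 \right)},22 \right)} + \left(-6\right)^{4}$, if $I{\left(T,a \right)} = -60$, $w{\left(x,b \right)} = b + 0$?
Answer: $1236$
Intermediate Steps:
$w{\left(x,b \right)} = b$
$I{\left(w{\left(5,11 \right)},22 \right)} + \left(-6\right)^{4} = -60 + \left(-6\right)^{4} = -60 + 1296 = 1236$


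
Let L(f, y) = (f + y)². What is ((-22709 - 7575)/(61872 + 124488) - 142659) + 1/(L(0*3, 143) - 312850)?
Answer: -647813477980457/4540987530 ≈ -1.4266e+5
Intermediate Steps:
((-22709 - 7575)/(61872 + 124488) - 142659) + 1/(L(0*3, 143) - 312850) = ((-22709 - 7575)/(61872 + 124488) - 142659) + 1/((0*3 + 143)² - 312850) = (-30284/186360 - 142659) + 1/((0 + 143)² - 312850) = (-30284*1/186360 - 142659) + 1/(143² - 312850) = (-7571/46590 - 142659) + 1/(20449 - 312850) = -6646490381/46590 + 1/(-292401) = -6646490381/46590 - 1/292401 = -647813477980457/4540987530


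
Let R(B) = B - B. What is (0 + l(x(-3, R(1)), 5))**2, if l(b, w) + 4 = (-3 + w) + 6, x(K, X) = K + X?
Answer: 16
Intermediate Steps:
R(B) = 0
l(b, w) = -1 + w (l(b, w) = -4 + ((-3 + w) + 6) = -4 + (3 + w) = -1 + w)
(0 + l(x(-3, R(1)), 5))**2 = (0 + (-1 + 5))**2 = (0 + 4)**2 = 4**2 = 16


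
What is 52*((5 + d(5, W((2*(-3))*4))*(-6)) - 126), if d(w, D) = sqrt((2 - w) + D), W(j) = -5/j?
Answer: -6292 - 26*I*sqrt(402) ≈ -6292.0 - 521.3*I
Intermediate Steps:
d(w, D) = sqrt(2 + D - w)
52*((5 + d(5, W((2*(-3))*4))*(-6)) - 126) = 52*((5 + sqrt(2 - 5/((2*(-3))*4) - 1*5)*(-6)) - 126) = 52*((5 + sqrt(2 - 5/((-6*4)) - 5)*(-6)) - 126) = 52*((5 + sqrt(2 - 5/(-24) - 5)*(-6)) - 126) = 52*((5 + sqrt(2 - 5*(-1/24) - 5)*(-6)) - 126) = 52*((5 + sqrt(2 + 5/24 - 5)*(-6)) - 126) = 52*((5 + sqrt(-67/24)*(-6)) - 126) = 52*((5 + (I*sqrt(402)/12)*(-6)) - 126) = 52*((5 - I*sqrt(402)/2) - 126) = 52*(-121 - I*sqrt(402)/2) = -6292 - 26*I*sqrt(402)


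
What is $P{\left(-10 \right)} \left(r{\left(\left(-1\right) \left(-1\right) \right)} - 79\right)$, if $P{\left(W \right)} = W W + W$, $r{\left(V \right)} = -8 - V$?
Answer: $-7920$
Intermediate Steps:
$P{\left(W \right)} = W + W^{2}$ ($P{\left(W \right)} = W^{2} + W = W + W^{2}$)
$P{\left(-10 \right)} \left(r{\left(\left(-1\right) \left(-1\right) \right)} - 79\right) = - 10 \left(1 - 10\right) \left(\left(-8 - \left(-1\right) \left(-1\right)\right) - 79\right) = \left(-10\right) \left(-9\right) \left(\left(-8 - 1\right) - 79\right) = 90 \left(\left(-8 - 1\right) - 79\right) = 90 \left(-9 - 79\right) = 90 \left(-88\right) = -7920$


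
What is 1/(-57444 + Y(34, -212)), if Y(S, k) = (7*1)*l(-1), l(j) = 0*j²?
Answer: -1/57444 ≈ -1.7408e-5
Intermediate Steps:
l(j) = 0
Y(S, k) = 0 (Y(S, k) = (7*1)*0 = 7*0 = 0)
1/(-57444 + Y(34, -212)) = 1/(-57444 + 0) = 1/(-57444) = -1/57444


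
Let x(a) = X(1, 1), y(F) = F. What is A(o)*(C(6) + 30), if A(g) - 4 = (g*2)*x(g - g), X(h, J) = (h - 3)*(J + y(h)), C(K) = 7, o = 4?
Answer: -1036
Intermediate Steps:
X(h, J) = (-3 + h)*(J + h) (X(h, J) = (h - 3)*(J + h) = (-3 + h)*(J + h))
x(a) = -4 (x(a) = 1² - 3*1 - 3*1 + 1*1 = 1 - 3 - 3 + 1 = -4)
A(g) = 4 - 8*g (A(g) = 4 + (g*2)*(-4) = 4 + (2*g)*(-4) = 4 - 8*g)
A(o)*(C(6) + 30) = (4 - 8*4)*(7 + 30) = (4 - 32)*37 = -28*37 = -1036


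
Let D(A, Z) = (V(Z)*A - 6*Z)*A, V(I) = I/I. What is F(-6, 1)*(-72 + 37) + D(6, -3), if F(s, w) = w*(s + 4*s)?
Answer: 1194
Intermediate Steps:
V(I) = 1
F(s, w) = 5*s*w (F(s, w) = w*(5*s) = 5*s*w)
D(A, Z) = A*(A - 6*Z) (D(A, Z) = (1*A - 6*Z)*A = (A - 6*Z)*A = A*(A - 6*Z))
F(-6, 1)*(-72 + 37) + D(6, -3) = (5*(-6)*1)*(-72 + 37) + 6*(6 - 6*(-3)) = -30*(-35) + 6*(6 + 18) = 1050 + 6*24 = 1050 + 144 = 1194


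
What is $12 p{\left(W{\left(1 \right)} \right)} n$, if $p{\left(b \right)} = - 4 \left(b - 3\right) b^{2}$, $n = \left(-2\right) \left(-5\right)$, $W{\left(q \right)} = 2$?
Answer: $1920$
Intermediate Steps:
$n = 10$
$p{\left(b \right)} = b^{2} \left(12 - 4 b\right)$ ($p{\left(b \right)} = - 4 \left(-3 + b\right) b^{2} = \left(12 - 4 b\right) b^{2} = b^{2} \left(12 - 4 b\right)$)
$12 p{\left(W{\left(1 \right)} \right)} n = 12 \cdot 4 \cdot 2^{2} \left(3 - 2\right) 10 = 12 \cdot 4 \cdot 4 \left(3 - 2\right) 10 = 12 \cdot 4 \cdot 4 \cdot 1 \cdot 10 = 12 \cdot 16 \cdot 10 = 192 \cdot 10 = 1920$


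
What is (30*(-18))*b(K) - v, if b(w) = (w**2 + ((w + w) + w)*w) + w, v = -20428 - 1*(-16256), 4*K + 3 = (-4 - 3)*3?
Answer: -70348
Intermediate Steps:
K = -6 (K = -3/4 + ((-4 - 3)*3)/4 = -3/4 + (-7*3)/4 = -3/4 + (1/4)*(-21) = -3/4 - 21/4 = -6)
v = -4172 (v = -20428 + 16256 = -4172)
b(w) = w + 4*w**2 (b(w) = (w**2 + (2*w + w)*w) + w = (w**2 + (3*w)*w) + w = (w**2 + 3*w**2) + w = 4*w**2 + w = w + 4*w**2)
(30*(-18))*b(K) - v = (30*(-18))*(-6*(1 + 4*(-6))) - 1*(-4172) = -(-3240)*(1 - 24) + 4172 = -(-3240)*(-23) + 4172 = -540*138 + 4172 = -74520 + 4172 = -70348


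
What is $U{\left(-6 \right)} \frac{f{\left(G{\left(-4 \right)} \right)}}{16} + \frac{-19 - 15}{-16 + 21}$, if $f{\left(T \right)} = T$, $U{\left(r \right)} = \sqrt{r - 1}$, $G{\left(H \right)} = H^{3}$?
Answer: $- \frac{34}{5} - 4 i \sqrt{7} \approx -6.8 - 10.583 i$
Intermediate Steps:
$U{\left(r \right)} = \sqrt{-1 + r}$
$U{\left(-6 \right)} \frac{f{\left(G{\left(-4 \right)} \right)}}{16} + \frac{-19 - 15}{-16 + 21} = \sqrt{-1 - 6} \frac{\left(-4\right)^{3}}{16} + \frac{-19 - 15}{-16 + 21} = \sqrt{-7} \left(\left(-64\right) \frac{1}{16}\right) - \frac{34}{5} = i \sqrt{7} \left(-4\right) - \frac{34}{5} = - 4 i \sqrt{7} - \frac{34}{5} = - \frac{34}{5} - 4 i \sqrt{7}$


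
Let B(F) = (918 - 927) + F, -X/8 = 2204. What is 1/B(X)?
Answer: -1/17641 ≈ -5.6686e-5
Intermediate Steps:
X = -17632 (X = -8*2204 = -17632)
B(F) = -9 + F
1/B(X) = 1/(-9 - 17632) = 1/(-17641) = -1/17641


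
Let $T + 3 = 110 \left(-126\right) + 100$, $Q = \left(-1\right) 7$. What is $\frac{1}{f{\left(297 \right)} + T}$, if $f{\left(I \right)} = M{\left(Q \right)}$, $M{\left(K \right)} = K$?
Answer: $- \frac{1}{13770} \approx -7.2622 \cdot 10^{-5}$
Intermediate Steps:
$Q = -7$
$f{\left(I \right)} = -7$
$T = -13763$ ($T = -3 + \left(110 \left(-126\right) + 100\right) = -3 + \left(-13860 + 100\right) = -3 - 13760 = -13763$)
$\frac{1}{f{\left(297 \right)} + T} = \frac{1}{-7 - 13763} = \frac{1}{-13770} = - \frac{1}{13770}$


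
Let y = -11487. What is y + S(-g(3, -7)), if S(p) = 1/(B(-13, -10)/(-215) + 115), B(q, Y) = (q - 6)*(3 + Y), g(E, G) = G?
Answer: -282488089/24592 ≈ -11487.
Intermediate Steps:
B(q, Y) = (-6 + q)*(3 + Y)
S(p) = 215/24592 (S(p) = 1/((-18 - 6*(-10) + 3*(-13) - 10*(-13))/(-215) + 115) = 1/((-18 + 60 - 39 + 130)*(-1/215) + 115) = 1/(133*(-1/215) + 115) = 1/(-133/215 + 115) = 1/(24592/215) = 215/24592)
y + S(-g(3, -7)) = -11487 + 215/24592 = -282488089/24592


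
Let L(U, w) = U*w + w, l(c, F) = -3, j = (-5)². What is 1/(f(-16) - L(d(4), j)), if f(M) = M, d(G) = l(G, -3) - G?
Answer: 1/134 ≈ 0.0074627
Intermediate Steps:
j = 25
d(G) = -3 - G
L(U, w) = w + U*w
1/(f(-16) - L(d(4), j)) = 1/(-16 - 25*(1 + (-3 - 1*4))) = 1/(-16 - 25*(1 + (-3 - 4))) = 1/(-16 - 25*(1 - 7)) = 1/(-16 - 25*(-6)) = 1/(-16 - 1*(-150)) = 1/(-16 + 150) = 1/134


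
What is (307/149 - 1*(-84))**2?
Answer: 164429329/22201 ≈ 7406.4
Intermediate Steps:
(307/149 - 1*(-84))**2 = (307*(1/149) + 84)**2 = (307/149 + 84)**2 = (12823/149)**2 = 164429329/22201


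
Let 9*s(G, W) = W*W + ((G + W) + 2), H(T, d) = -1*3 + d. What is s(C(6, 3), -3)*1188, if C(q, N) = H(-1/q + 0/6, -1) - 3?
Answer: 132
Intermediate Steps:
H(T, d) = -3 + d
C(q, N) = -7 (C(q, N) = (-3 - 1) - 3 = -4 - 3 = -7)
s(G, W) = 2/9 + G/9 + W/9 + W²/9 (s(G, W) = (W*W + ((G + W) + 2))/9 = (W² + (2 + G + W))/9 = (2 + G + W + W²)/9 = 2/9 + G/9 + W/9 + W²/9)
s(C(6, 3), -3)*1188 = (2/9 + (⅑)*(-7) + (⅑)*(-3) + (⅑)*(-3)²)*1188 = (2/9 - 7/9 - ⅓ + (⅑)*9)*1188 = (2/9 - 7/9 - ⅓ + 1)*1188 = (⅑)*1188 = 132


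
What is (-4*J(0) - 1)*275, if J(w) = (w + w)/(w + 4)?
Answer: -275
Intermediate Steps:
J(w) = 2*w/(4 + w) (J(w) = (2*w)/(4 + w) = 2*w/(4 + w))
(-4*J(0) - 1)*275 = (-8*0/(4 + 0) - 1)*275 = (-8*0/4 - 1)*275 = (-4*0 - 1)*275 = (0 - 1)*275 = -1*275 = -275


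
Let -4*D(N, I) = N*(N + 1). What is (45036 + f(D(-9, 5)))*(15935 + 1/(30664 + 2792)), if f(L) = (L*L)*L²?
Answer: 6664550133861/2788 ≈ 2.3904e+9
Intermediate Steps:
D(N, I) = -N*(1 + N)/4 (D(N, I) = -N*(N + 1)/4 = -N*(1 + N)/4)
f(L) = L⁴ (f(L) = L²*L² = L⁴)
(45036 + f(D(-9, 5)))*(15935 + 1/(30664 + 2792)) = (45036 + (-¼*(-9)*(1 - 9))⁴)*(15935 + 1/(30664 + 2792)) = (45036 + (-¼*(-9)*(-8))⁴)*(15935 + 1/33456) = (45036 + (-18)⁴)*(15935 + 1/33456) = (45036 + 104976)*(533121361/33456) = 150012*(533121361/33456) = 6664550133861/2788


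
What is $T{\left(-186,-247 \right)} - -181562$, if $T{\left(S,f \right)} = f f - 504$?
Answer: $242067$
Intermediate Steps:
$T{\left(S,f \right)} = -504 + f^{2}$ ($T{\left(S,f \right)} = f^{2} - 504 = -504 + f^{2}$)
$T{\left(-186,-247 \right)} - -181562 = \left(-504 + \left(-247\right)^{2}\right) - -181562 = \left(-504 + 61009\right) + 181562 = 60505 + 181562 = 242067$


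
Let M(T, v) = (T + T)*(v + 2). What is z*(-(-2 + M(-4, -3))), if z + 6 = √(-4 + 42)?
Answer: 36 - 6*√38 ≈ -0.98648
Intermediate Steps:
M(T, v) = 2*T*(2 + v) (M(T, v) = (2*T)*(2 + v) = 2*T*(2 + v))
z = -6 + √38 (z = -6 + √(-4 + 42) = -6 + √38 ≈ 0.16441)
z*(-(-2 + M(-4, -3))) = (-6 + √38)*(-(-2 + 2*(-4)*(2 - 3))) = (-6 + √38)*(-(-2 + 2*(-4)*(-1))) = (-6 + √38)*(-(-2 + 8)) = (-6 + √38)*(-1*6) = (-6 + √38)*(-6) = 36 - 6*√38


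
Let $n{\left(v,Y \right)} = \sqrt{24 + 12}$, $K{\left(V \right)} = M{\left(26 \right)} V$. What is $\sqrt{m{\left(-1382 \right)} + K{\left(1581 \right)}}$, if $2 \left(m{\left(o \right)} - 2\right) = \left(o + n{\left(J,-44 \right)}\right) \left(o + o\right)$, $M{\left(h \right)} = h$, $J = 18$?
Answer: $6 \sqrt{53965} \approx 1393.8$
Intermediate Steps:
$K{\left(V \right)} = 26 V$
$n{\left(v,Y \right)} = 6$ ($n{\left(v,Y \right)} = \sqrt{36} = 6$)
$m{\left(o \right)} = 2 + o \left(6 + o\right)$ ($m{\left(o \right)} = 2 + \frac{\left(o + 6\right) \left(o + o\right)}{2} = 2 + \frac{\left(6 + o\right) 2 o}{2} = 2 + \frac{2 o \left(6 + o\right)}{2} = 2 + o \left(6 + o\right)$)
$\sqrt{m{\left(-1382 \right)} + K{\left(1581 \right)}} = \sqrt{\left(2 + \left(-1382\right)^{2} + 6 \left(-1382\right)\right) + 26 \cdot 1581} = \sqrt{\left(2 + 1909924 - 8292\right) + 41106} = \sqrt{1901634 + 41106} = \sqrt{1942740} = 6 \sqrt{53965}$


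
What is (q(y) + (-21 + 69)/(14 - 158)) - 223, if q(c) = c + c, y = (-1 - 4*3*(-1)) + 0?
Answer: -604/3 ≈ -201.33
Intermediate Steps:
y = 11 (y = (-1 - 12*(-1)) + 0 = (-1 + 12) + 0 = 11 + 0 = 11)
q(c) = 2*c
(q(y) + (-21 + 69)/(14 - 158)) - 223 = (2*11 + (-21 + 69)/(14 - 158)) - 223 = (22 + 48/(-144)) - 223 = (22 + 48*(-1/144)) - 223 = (22 - 1/3) - 223 = 65/3 - 223 = -604/3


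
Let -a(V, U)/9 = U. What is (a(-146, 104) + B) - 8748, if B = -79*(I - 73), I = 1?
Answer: -3996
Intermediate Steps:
B = 5688 (B = -79*(1 - 73) = -79*(-72) = 5688)
a(V, U) = -9*U
(a(-146, 104) + B) - 8748 = (-9*104 + 5688) - 8748 = (-936 + 5688) - 8748 = 4752 - 8748 = -3996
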